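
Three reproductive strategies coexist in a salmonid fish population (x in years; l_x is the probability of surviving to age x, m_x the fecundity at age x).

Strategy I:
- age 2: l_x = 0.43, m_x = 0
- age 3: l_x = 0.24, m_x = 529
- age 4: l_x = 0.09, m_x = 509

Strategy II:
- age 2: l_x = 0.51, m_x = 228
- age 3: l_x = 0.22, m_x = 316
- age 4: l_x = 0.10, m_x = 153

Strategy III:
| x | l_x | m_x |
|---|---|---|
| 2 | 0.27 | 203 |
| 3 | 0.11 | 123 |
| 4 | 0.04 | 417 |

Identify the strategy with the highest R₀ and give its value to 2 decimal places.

Strategy I: R₀ = 0.43×0 + 0.24×529 + 0.09×509 = 172.7700
Strategy II: R₀ = 0.51×228 + 0.22×316 + 0.10×153 = 201.1000
Strategy III: R₀ = 0.27×203 + 0.11×123 + 0.04×417 = 85.0200
Highest R₀: strategy II with 201.1000.

201.10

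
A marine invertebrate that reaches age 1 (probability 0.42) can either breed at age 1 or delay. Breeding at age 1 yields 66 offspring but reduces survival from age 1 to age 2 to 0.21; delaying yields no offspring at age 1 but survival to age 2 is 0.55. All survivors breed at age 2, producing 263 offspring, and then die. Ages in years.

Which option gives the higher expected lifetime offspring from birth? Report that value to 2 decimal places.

breed at age 1: R₀ = 0.42 × (66 + 0.21 × 263) = 0.42 × 121.2300 = 50.9166
delay to age 2: R₀ = 0.42 × (0.55 × 263) = 0.42 × 144.6500 = 60.7530
Higher: delay to age 2 (60.7530).

60.75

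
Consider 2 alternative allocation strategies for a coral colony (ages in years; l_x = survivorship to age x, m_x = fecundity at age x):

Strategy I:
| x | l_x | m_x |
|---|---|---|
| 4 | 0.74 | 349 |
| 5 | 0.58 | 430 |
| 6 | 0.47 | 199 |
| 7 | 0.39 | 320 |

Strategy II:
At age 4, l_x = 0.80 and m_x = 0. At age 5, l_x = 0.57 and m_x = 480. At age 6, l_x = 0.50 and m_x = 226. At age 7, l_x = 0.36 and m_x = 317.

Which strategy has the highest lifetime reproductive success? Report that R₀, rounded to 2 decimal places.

725.99

Strategy I: R₀ = 0.74×349 + 0.58×430 + 0.47×199 + 0.39×320 = 725.9900
Strategy II: R₀ = 0.80×0 + 0.57×480 + 0.50×226 + 0.36×317 = 500.7200
Highest R₀: strategy I with 725.9900.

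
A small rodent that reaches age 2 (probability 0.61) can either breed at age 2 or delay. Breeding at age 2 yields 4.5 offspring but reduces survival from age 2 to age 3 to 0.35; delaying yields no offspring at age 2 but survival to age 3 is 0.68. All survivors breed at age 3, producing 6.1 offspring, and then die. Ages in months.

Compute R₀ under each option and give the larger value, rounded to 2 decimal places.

4.05

breed at age 2: R₀ = 0.61 × (4.5 + 0.35 × 6.1) = 0.61 × 6.6350 = 4.0473
delay to age 3: R₀ = 0.61 × (0.68 × 6.1) = 0.61 × 4.1480 = 2.5303
Higher: breed at age 2 (4.0473).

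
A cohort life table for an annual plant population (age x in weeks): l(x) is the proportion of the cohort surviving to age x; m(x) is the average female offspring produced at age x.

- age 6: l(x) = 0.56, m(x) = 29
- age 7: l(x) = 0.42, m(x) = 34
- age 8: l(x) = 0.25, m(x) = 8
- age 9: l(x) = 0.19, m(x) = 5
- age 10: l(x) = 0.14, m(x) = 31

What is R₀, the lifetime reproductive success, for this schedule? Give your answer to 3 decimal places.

37.810

R₀ = Σ l(x) m(x):
  age 6: 0.56 × 29 = 16.2400
  age 7: 0.42 × 34 = 14.2800
  age 8: 0.25 × 8 = 2.0000
  age 9: 0.19 × 5 = 0.9500
  age 10: 0.14 × 31 = 4.3400
R₀ = 16.2400 + 14.2800 + 2.0000 + 0.9500 + 4.3400 = 37.8100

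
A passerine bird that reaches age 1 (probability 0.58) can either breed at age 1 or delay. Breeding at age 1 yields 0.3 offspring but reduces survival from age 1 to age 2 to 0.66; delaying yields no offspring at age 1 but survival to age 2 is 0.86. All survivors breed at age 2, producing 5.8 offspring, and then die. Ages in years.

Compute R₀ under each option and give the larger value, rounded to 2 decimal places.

2.89

breed at age 1: R₀ = 0.58 × (0.3 + 0.66 × 5.8) = 0.58 × 4.1280 = 2.3942
delay to age 2: R₀ = 0.58 × (0.86 × 5.8) = 0.58 × 4.9880 = 2.8930
Higher: delay to age 2 (2.8930).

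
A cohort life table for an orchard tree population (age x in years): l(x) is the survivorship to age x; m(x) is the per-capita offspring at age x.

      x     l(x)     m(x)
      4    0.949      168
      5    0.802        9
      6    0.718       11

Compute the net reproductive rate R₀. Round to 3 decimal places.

R₀ = Σ l(x) m(x):
  age 4: 0.949 × 168 = 159.4320
  age 5: 0.802 × 9 = 7.2180
  age 6: 0.718 × 11 = 7.8980
R₀ = 159.4320 + 7.2180 + 7.8980 = 174.5480

174.548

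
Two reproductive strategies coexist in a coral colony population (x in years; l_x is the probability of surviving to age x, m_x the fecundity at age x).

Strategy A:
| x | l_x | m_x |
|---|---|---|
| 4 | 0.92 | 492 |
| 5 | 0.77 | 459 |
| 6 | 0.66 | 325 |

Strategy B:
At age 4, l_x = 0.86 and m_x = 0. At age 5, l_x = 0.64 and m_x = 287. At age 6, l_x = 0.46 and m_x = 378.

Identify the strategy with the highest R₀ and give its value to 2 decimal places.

Strategy A: R₀ = 0.92×492 + 0.77×459 + 0.66×325 = 1020.5700
Strategy B: R₀ = 0.86×0 + 0.64×287 + 0.46×378 = 357.5600
Highest R₀: strategy A with 1020.5700.

1020.57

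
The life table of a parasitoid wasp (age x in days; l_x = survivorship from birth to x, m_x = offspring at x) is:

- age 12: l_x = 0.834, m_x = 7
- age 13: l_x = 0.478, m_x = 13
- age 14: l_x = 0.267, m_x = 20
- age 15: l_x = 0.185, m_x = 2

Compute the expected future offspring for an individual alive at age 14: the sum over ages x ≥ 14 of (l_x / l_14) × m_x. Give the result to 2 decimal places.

l_14 = 0.267. Conditional survival from age 14 to x is l_x / l_14.
  x=14: (0.267/0.267) × 20 = 20.0000
  x=15: (0.185/0.267) × 2 = 1.3858
Sum = 20.0000 + 1.3858 = 21.3858

21.39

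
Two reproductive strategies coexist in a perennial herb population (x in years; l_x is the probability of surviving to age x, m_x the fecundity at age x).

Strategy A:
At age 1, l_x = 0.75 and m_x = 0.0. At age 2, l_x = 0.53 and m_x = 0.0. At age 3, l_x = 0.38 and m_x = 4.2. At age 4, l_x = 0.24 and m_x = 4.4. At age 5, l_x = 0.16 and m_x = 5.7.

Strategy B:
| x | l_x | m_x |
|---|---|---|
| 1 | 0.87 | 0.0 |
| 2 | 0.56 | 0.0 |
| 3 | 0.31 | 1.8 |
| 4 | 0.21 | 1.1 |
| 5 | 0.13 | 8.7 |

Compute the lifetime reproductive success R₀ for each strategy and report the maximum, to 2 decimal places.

Strategy A: R₀ = 0.75×0.0 + 0.53×0.0 + 0.38×4.2 + 0.24×4.4 + 0.16×5.7 = 3.5640
Strategy B: R₀ = 0.87×0.0 + 0.56×0.0 + 0.31×1.8 + 0.21×1.1 + 0.13×8.7 = 1.9200
Highest R₀: strategy A with 3.5640.

3.56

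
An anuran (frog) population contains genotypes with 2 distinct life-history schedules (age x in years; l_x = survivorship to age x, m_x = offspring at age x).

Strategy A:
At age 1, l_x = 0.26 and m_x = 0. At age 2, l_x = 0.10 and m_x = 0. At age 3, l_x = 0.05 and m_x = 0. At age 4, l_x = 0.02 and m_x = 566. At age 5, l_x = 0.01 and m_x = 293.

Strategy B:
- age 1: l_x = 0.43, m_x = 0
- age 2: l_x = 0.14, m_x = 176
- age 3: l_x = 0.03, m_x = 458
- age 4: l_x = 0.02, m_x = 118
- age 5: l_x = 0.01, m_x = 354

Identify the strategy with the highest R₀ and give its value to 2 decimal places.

44.28

Strategy A: R₀ = 0.26×0 + 0.10×0 + 0.05×0 + 0.02×566 + 0.01×293 = 14.2500
Strategy B: R₀ = 0.43×0 + 0.14×176 + 0.03×458 + 0.02×118 + 0.01×354 = 44.2800
Highest R₀: strategy B with 44.2800.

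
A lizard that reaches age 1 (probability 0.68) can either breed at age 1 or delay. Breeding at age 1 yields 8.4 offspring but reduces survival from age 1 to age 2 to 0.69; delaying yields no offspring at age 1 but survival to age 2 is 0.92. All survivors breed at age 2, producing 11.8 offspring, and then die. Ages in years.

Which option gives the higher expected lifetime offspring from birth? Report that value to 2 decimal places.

breed at age 1: R₀ = 0.68 × (8.4 + 0.69 × 11.8) = 0.68 × 16.5420 = 11.2486
delay to age 2: R₀ = 0.68 × (0.92 × 11.8) = 0.68 × 10.8560 = 7.3821
Higher: breed at age 1 (11.2486).

11.25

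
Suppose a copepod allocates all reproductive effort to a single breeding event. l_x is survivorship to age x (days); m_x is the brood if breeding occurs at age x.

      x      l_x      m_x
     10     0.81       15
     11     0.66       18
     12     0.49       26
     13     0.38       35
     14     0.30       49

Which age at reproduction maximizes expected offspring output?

14

Expected offspring if breeding at age x = l_x × m_x:
  age 10: 0.81 × 15 = 12.150
  age 11: 0.66 × 18 = 11.880
  age 12: 0.49 × 26 = 12.740
  age 13: 0.38 × 35 = 13.300
  age 14: 0.30 × 49 = 14.700
Maximum at age 14 (14.700).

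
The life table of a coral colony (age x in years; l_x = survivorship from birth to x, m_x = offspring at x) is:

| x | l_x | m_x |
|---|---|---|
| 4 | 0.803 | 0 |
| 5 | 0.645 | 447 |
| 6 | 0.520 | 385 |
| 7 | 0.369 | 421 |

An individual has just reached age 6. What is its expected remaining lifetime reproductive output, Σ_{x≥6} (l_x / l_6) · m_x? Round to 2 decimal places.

683.75

l_6 = 0.520. Conditional survival from age 6 to x is l_x / l_6.
  x=6: (0.520/0.520) × 385 = 385.0000
  x=7: (0.369/0.520) × 421 = 298.7481
Sum = 385.0000 + 298.7481 = 683.7481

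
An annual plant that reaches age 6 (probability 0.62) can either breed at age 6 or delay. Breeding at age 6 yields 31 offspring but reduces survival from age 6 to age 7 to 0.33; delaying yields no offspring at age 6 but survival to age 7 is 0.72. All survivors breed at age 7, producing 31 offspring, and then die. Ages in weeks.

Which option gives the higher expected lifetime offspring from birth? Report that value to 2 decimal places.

25.56

breed at age 6: R₀ = 0.62 × (31 + 0.33 × 31) = 0.62 × 41.2300 = 25.5626
delay to age 7: R₀ = 0.62 × (0.72 × 31) = 0.62 × 22.3200 = 13.8384
Higher: breed at age 6 (25.5626).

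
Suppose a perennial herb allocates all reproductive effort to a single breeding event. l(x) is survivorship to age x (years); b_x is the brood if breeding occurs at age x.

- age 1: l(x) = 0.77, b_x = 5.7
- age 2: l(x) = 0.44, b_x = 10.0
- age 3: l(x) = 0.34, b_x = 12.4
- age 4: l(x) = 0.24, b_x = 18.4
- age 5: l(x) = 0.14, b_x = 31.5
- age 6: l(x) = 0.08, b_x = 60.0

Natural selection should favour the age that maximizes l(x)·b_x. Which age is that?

6

Expected offspring if breeding at age x = l(x) × b_x:
  age 1: 0.77 × 5.7 = 4.389
  age 2: 0.44 × 10.0 = 4.400
  age 3: 0.34 × 12.4 = 4.216
  age 4: 0.24 × 18.4 = 4.416
  age 5: 0.14 × 31.5 = 4.410
  age 6: 0.08 × 60.0 = 4.800
Maximum at age 6 (4.800).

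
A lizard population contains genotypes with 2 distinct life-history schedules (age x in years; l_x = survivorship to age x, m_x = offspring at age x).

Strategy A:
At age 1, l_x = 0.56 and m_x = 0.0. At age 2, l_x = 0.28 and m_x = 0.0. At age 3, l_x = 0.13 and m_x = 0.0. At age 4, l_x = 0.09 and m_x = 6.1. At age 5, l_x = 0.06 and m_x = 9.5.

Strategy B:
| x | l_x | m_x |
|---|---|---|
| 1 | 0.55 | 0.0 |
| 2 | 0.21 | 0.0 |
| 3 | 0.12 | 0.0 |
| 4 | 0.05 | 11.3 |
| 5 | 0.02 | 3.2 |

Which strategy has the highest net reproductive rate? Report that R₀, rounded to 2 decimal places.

Strategy A: R₀ = 0.56×0.0 + 0.28×0.0 + 0.13×0.0 + 0.09×6.1 + 0.06×9.5 = 1.1190
Strategy B: R₀ = 0.55×0.0 + 0.21×0.0 + 0.12×0.0 + 0.05×11.3 + 0.02×3.2 = 0.6290
Highest R₀: strategy A with 1.1190.

1.12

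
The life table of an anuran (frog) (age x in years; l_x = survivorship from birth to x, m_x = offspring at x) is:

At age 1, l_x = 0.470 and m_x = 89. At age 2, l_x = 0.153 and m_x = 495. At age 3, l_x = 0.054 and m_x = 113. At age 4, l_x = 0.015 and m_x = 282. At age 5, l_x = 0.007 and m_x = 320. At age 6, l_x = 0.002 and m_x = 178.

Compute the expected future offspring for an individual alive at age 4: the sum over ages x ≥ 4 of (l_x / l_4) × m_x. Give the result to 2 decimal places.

l_4 = 0.015. Conditional survival from age 4 to x is l_x / l_4.
  x=4: (0.015/0.015) × 282 = 282.0000
  x=5: (0.007/0.015) × 320 = 149.3333
  x=6: (0.002/0.015) × 178 = 23.7333
Sum = 282.0000 + 149.3333 + 23.7333 = 455.0667

455.07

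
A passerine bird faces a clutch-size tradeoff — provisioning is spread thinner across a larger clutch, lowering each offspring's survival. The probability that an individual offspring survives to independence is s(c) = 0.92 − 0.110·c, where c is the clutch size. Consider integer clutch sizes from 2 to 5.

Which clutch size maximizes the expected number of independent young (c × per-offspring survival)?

Expected independent young = c × s(c):
  c=2: 2 × 0.700 = 1.400
  c=3: 3 × 0.590 = 1.770
  c=4: 4 × 0.480 = 1.920
  c=5: 5 × 0.370 = 1.850
Maximum at c = 4 (1.920 independent young).

4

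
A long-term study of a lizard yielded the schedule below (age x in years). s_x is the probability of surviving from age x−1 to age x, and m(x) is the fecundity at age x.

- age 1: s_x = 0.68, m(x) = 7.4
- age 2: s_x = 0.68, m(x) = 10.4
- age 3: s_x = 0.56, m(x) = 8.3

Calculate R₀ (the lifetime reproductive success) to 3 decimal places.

11.990

Survivorship from birth: l_x = s_1·s_2·…·s_x.
  l_1 = 0.68000
  l_2 = 0.46240
  l_3 = 0.25894
R₀ = Σ l_x m(x):
  age 1: 0.68000 × 7.4 = 5.0320
  age 2: 0.46240 × 10.4 = 4.8090
  age 3: 0.25894 × 8.3 = 2.1492
R₀ = 5.0320 + 4.8090 + 2.1492 = 11.9902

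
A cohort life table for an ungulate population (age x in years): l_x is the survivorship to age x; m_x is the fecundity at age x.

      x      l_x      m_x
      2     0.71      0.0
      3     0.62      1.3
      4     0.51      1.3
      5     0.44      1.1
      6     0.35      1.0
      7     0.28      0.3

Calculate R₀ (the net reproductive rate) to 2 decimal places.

R₀ = Σ l_x m_x:
  age 2: 0.71 × 0.0 = 0.0000
  age 3: 0.62 × 1.3 = 0.8060
  age 4: 0.51 × 1.3 = 0.6630
  age 5: 0.44 × 1.1 = 0.4840
  age 6: 0.35 × 1.0 = 0.3500
  age 7: 0.28 × 0.3 = 0.0840
R₀ = 0.0000 + 0.8060 + 0.6630 + 0.4840 + 0.3500 + 0.0840 = 2.3870

2.39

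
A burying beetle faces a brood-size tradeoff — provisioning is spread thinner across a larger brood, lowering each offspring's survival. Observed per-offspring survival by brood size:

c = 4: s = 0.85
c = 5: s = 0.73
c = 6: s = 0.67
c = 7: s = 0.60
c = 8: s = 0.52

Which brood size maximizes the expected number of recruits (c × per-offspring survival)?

Expected recruits = c × s(c):
  c=4: 4 × 0.85 = 3.400
  c=5: 5 × 0.73 = 3.650
  c=6: 6 × 0.67 = 4.020
  c=7: 7 × 0.60 = 4.200
  c=8: 8 × 0.52 = 4.160
Maximum at c = 7 (4.200 recruits).

7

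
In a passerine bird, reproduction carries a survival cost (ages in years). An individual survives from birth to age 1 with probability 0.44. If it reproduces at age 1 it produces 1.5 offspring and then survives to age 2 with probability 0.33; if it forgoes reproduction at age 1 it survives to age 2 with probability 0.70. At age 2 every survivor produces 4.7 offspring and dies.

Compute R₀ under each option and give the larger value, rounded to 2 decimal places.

breed at age 1: R₀ = 0.44 × (1.5 + 0.33 × 4.7) = 0.44 × 3.0510 = 1.3424
delay to age 2: R₀ = 0.44 × (0.70 × 4.7) = 0.44 × 3.2900 = 1.4476
Higher: delay to age 2 (1.4476).

1.45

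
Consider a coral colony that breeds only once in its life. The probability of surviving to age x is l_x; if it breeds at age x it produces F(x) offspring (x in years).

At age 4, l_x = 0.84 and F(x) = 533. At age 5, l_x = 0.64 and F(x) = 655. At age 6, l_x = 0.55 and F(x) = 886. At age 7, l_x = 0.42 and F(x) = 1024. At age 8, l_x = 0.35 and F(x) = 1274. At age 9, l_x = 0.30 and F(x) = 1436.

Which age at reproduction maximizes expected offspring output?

Expected offspring if breeding at age x = l_x × F(x):
  age 4: 0.84 × 533 = 447.720
  age 5: 0.64 × 655 = 419.200
  age 6: 0.55 × 886 = 487.300
  age 7: 0.42 × 1024 = 430.080
  age 8: 0.35 × 1274 = 445.900
  age 9: 0.30 × 1436 = 430.800
Maximum at age 6 (487.300).

6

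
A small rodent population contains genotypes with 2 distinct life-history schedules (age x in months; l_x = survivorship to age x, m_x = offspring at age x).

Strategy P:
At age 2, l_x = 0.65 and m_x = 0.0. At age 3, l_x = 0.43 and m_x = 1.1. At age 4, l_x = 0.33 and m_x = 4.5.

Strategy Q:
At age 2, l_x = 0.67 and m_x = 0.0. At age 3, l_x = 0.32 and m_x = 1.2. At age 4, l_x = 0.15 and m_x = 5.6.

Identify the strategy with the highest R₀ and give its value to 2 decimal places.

Strategy P: R₀ = 0.65×0.0 + 0.43×1.1 + 0.33×4.5 = 1.9580
Strategy Q: R₀ = 0.67×0.0 + 0.32×1.2 + 0.15×5.6 = 1.2240
Highest R₀: strategy P with 1.9580.

1.96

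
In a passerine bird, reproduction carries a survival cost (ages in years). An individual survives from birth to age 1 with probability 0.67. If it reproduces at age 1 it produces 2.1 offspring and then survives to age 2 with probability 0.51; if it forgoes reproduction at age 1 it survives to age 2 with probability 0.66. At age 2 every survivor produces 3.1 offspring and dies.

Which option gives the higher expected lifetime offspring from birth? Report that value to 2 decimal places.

breed at age 1: R₀ = 0.67 × (2.1 + 0.51 × 3.1) = 0.67 × 3.6810 = 2.4663
delay to age 2: R₀ = 0.67 × (0.66 × 3.1) = 0.67 × 2.0460 = 1.3708
Higher: breed at age 1 (2.4663).

2.47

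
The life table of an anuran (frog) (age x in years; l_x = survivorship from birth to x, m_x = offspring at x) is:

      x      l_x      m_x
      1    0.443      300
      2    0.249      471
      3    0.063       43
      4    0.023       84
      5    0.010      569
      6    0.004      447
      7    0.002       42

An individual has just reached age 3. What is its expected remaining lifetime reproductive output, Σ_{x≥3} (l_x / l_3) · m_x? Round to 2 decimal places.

l_3 = 0.063. Conditional survival from age 3 to x is l_x / l_3.
  x=3: (0.063/0.063) × 43 = 43.0000
  x=4: (0.023/0.063) × 84 = 30.6667
  x=5: (0.010/0.063) × 569 = 90.3175
  x=6: (0.004/0.063) × 447 = 28.3810
  x=7: (0.002/0.063) × 42 = 1.3333
Sum = 43.0000 + 30.6667 + 90.3175 + 28.3810 + 1.3333 = 193.6984

193.70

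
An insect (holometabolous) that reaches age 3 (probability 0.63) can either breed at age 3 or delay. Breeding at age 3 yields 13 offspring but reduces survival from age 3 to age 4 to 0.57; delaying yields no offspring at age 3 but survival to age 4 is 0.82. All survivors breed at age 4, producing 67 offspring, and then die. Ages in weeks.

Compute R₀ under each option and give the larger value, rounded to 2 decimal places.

breed at age 3: R₀ = 0.63 × (13 + 0.57 × 67) = 0.63 × 51.1900 = 32.2497
delay to age 4: R₀ = 0.63 × (0.82 × 67) = 0.63 × 54.9400 = 34.6122
Higher: delay to age 4 (34.6122).

34.61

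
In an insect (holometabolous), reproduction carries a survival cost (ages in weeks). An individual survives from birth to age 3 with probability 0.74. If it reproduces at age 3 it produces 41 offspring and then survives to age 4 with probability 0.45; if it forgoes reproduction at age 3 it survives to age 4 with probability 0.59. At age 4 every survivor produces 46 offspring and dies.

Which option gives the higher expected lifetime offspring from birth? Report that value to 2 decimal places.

breed at age 3: R₀ = 0.74 × (41 + 0.45 × 46) = 0.74 × 61.7000 = 45.6580
delay to age 4: R₀ = 0.74 × (0.59 × 46) = 0.74 × 27.1400 = 20.0836
Higher: breed at age 3 (45.6580).

45.66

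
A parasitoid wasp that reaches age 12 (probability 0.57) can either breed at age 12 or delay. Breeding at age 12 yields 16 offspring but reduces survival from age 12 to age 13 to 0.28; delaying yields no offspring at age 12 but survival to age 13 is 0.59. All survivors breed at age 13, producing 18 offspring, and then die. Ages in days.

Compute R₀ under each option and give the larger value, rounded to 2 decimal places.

11.99

breed at age 12: R₀ = 0.57 × (16 + 0.28 × 18) = 0.57 × 21.0400 = 11.9928
delay to age 13: R₀ = 0.57 × (0.59 × 18) = 0.57 × 10.6200 = 6.0534
Higher: breed at age 12 (11.9928).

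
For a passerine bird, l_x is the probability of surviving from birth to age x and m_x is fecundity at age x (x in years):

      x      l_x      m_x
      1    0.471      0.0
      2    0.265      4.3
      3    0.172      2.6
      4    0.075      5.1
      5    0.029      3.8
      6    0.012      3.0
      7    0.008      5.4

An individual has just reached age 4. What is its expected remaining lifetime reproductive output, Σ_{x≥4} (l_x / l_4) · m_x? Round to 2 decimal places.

l_4 = 0.075. Conditional survival from age 4 to x is l_x / l_4.
  x=4: (0.075/0.075) × 5.1 = 5.1000
  x=5: (0.029/0.075) × 3.8 = 1.4693
  x=6: (0.012/0.075) × 3.0 = 0.4800
  x=7: (0.008/0.075) × 5.4 = 0.5760
Sum = 5.1000 + 1.4693 + 0.4800 + 0.5760 = 7.6253

7.63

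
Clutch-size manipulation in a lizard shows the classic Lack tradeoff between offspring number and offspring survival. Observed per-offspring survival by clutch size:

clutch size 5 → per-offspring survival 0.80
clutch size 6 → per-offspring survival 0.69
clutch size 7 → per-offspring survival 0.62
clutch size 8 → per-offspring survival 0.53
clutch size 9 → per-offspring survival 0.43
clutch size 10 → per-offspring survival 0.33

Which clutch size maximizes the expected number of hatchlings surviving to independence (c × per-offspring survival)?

Expected hatchlings surviving to independence = c × s(c):
  c=5: 5 × 0.80 = 4.000
  c=6: 6 × 0.69 = 4.140
  c=7: 7 × 0.62 = 4.340
  c=8: 8 × 0.53 = 4.240
  c=9: 9 × 0.43 = 3.870
  c=10: 10 × 0.33 = 3.300
Maximum at c = 7 (4.340 hatchlings surviving to independence).

7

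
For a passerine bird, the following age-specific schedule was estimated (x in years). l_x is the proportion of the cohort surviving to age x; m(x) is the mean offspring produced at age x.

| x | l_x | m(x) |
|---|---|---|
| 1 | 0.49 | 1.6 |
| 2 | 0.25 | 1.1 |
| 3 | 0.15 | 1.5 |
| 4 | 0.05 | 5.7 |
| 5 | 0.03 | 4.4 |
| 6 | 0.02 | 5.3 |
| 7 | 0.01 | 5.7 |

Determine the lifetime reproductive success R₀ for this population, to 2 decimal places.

R₀ = Σ l_x m(x):
  age 1: 0.49 × 1.6 = 0.7840
  age 2: 0.25 × 1.1 = 0.2750
  age 3: 0.15 × 1.5 = 0.2250
  age 4: 0.05 × 5.7 = 0.2850
  age 5: 0.03 × 4.4 = 0.1320
  age 6: 0.02 × 5.3 = 0.1060
  age 7: 0.01 × 5.7 = 0.0570
R₀ = 0.7840 + 0.2750 + 0.2250 + 0.2850 + 0.1320 + 0.1060 + 0.0570 = 1.8640

1.86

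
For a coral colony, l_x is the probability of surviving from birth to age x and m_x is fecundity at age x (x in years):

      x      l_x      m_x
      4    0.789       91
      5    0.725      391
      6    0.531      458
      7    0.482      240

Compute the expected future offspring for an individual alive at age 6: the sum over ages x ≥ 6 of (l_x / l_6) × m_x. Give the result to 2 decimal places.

675.85

l_6 = 0.531. Conditional survival from age 6 to x is l_x / l_6.
  x=6: (0.531/0.531) × 458 = 458.0000
  x=7: (0.482/0.531) × 240 = 217.8531
Sum = 458.0000 + 217.8531 = 675.8531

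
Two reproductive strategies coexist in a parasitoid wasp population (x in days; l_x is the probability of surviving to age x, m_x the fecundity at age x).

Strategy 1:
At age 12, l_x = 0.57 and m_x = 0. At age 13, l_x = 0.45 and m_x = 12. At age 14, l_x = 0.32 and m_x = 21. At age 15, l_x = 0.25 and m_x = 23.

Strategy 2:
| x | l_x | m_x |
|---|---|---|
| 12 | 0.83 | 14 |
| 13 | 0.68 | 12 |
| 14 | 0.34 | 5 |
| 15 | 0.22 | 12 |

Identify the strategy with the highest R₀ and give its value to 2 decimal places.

Strategy 1: R₀ = 0.57×0 + 0.45×12 + 0.32×21 + 0.25×23 = 17.8700
Strategy 2: R₀ = 0.83×14 + 0.68×12 + 0.34×5 + 0.22×12 = 24.1200
Highest R₀: strategy 2 with 24.1200.

24.12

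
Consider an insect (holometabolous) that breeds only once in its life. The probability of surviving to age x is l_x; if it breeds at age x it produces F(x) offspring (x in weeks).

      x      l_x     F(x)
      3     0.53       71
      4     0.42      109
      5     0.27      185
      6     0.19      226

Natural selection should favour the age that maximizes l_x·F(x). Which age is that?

5

Expected offspring if breeding at age x = l_x × F(x):
  age 3: 0.53 × 71 = 37.630
  age 4: 0.42 × 109 = 45.780
  age 5: 0.27 × 185 = 49.950
  age 6: 0.19 × 226 = 42.940
Maximum at age 5 (49.950).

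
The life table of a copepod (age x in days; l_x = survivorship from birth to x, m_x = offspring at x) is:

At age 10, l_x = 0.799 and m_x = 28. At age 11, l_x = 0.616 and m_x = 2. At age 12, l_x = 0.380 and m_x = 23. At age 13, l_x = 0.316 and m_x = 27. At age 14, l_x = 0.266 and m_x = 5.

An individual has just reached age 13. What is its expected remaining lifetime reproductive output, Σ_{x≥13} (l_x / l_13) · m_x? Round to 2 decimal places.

31.21

l_13 = 0.316. Conditional survival from age 13 to x is l_x / l_13.
  x=13: (0.316/0.316) × 27 = 27.0000
  x=14: (0.266/0.316) × 5 = 4.2089
Sum = 27.0000 + 4.2089 = 31.2089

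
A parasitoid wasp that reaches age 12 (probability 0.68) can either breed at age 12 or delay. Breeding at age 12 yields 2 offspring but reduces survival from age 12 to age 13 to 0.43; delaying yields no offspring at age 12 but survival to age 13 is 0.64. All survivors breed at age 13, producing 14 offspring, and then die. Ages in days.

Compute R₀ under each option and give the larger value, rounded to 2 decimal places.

6.09

breed at age 12: R₀ = 0.68 × (2 + 0.43 × 14) = 0.68 × 8.0200 = 5.4536
delay to age 13: R₀ = 0.68 × (0.64 × 14) = 0.68 × 8.9600 = 6.0928
Higher: delay to age 13 (6.0928).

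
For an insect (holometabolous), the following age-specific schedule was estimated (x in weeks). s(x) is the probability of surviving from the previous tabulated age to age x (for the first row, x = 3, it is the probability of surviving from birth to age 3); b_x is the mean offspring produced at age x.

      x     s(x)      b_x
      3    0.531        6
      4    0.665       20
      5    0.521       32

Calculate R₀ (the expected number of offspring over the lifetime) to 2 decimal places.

Survivorship from birth: l_x = s_3·s_4·…·s_x.
  l_3 = 0.53100
  l_4 = 0.35312
  l_5 = 0.18397
R₀ = Σ l_x b_x:
  age 3: 0.53100 × 6 = 3.1860
  age 4: 0.35312 × 20 = 7.0624
  age 5: 0.18397 × 32 = 5.8870
R₀ = 3.1860 + 7.0624 + 5.8870 = 16.1354

16.14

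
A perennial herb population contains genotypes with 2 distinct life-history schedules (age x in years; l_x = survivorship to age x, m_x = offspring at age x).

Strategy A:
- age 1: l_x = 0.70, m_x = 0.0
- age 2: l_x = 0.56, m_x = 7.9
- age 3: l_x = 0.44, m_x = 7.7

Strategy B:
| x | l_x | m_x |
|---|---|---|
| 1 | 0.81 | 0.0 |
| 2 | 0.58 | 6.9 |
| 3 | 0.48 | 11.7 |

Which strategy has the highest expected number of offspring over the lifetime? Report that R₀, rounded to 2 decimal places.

9.62

Strategy A: R₀ = 0.70×0.0 + 0.56×7.9 + 0.44×7.7 = 7.8120
Strategy B: R₀ = 0.81×0.0 + 0.58×6.9 + 0.48×11.7 = 9.6180
Highest R₀: strategy B with 9.6180.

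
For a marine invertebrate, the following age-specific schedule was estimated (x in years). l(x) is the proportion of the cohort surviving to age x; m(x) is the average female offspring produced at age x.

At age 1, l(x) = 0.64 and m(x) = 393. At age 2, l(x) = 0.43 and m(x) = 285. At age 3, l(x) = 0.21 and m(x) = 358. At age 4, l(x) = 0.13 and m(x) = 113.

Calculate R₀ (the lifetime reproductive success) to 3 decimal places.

R₀ = Σ l(x) m(x):
  age 1: 0.64 × 393 = 251.5200
  age 2: 0.43 × 285 = 122.5500
  age 3: 0.21 × 358 = 75.1800
  age 4: 0.13 × 113 = 14.6900
R₀ = 251.5200 + 122.5500 + 75.1800 + 14.6900 = 463.9400

463.940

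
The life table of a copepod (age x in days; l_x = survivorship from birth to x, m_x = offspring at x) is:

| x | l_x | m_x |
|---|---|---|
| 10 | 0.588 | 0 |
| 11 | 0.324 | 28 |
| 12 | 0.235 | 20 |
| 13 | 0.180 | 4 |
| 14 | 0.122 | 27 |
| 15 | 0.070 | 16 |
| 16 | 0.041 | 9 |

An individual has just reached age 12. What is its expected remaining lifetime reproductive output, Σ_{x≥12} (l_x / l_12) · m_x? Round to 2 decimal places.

l_12 = 0.235. Conditional survival from age 12 to x is l_x / l_12.
  x=12: (0.235/0.235) × 20 = 20.0000
  x=13: (0.180/0.235) × 4 = 3.0638
  x=14: (0.122/0.235) × 27 = 14.0170
  x=15: (0.070/0.235) × 16 = 4.7660
  x=16: (0.041/0.235) × 9 = 1.5702
Sum = 20.0000 + 3.0638 + 14.0170 + 4.7660 + 1.5702 = 43.4170

43.42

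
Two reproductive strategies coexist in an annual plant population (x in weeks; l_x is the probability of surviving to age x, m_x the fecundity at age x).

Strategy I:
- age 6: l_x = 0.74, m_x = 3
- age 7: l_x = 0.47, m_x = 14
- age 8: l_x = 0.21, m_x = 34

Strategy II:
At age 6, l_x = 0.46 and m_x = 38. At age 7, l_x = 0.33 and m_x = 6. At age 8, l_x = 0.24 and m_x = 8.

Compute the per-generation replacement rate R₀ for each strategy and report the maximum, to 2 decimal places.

21.38

Strategy I: R₀ = 0.74×3 + 0.47×14 + 0.21×34 = 15.9400
Strategy II: R₀ = 0.46×38 + 0.33×6 + 0.24×8 = 21.3800
Highest R₀: strategy II with 21.3800.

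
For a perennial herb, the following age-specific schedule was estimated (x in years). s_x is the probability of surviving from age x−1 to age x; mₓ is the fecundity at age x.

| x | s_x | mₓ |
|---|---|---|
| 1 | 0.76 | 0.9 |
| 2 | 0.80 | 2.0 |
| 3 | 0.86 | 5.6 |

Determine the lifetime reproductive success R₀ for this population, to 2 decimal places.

4.83

Survivorship from birth: l_x = s_1·s_2·…·s_x.
  l_1 = 0.76000
  l_2 = 0.60800
  l_3 = 0.52288
R₀ = Σ l_x mₓ:
  age 1: 0.76000 × 0.9 = 0.6840
  age 2: 0.60800 × 2.0 = 1.2160
  age 3: 0.52288 × 5.6 = 2.9281
R₀ = 0.6840 + 1.2160 + 2.9281 = 4.8281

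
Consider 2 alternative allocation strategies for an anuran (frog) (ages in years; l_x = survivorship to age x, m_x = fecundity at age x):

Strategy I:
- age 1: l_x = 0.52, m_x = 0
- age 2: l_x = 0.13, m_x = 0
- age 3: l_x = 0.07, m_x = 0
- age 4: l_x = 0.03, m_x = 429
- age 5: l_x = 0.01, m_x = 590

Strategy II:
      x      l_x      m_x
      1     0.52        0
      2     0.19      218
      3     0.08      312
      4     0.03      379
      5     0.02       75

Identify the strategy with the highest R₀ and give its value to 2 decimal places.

Strategy I: R₀ = 0.52×0 + 0.13×0 + 0.07×0 + 0.03×429 + 0.01×590 = 18.7700
Strategy II: R₀ = 0.52×0 + 0.19×218 + 0.08×312 + 0.03×379 + 0.02×75 = 79.2500
Highest R₀: strategy II with 79.2500.

79.25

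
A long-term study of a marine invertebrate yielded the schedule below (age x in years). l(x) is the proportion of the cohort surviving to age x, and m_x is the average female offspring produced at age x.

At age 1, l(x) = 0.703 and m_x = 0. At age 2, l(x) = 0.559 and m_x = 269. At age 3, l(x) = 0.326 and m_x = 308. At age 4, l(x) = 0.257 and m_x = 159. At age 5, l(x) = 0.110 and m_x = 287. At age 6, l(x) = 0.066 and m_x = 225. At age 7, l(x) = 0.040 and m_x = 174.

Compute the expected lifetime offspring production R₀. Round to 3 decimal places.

345.022

R₀ = Σ l(x) m_x:
  age 1: 0.703 × 0 = 0.0000
  age 2: 0.559 × 269 = 150.3710
  age 3: 0.326 × 308 = 100.4080
  age 4: 0.257 × 159 = 40.8630
  age 5: 0.110 × 287 = 31.5700
  age 6: 0.066 × 225 = 14.8500
  age 7: 0.040 × 174 = 6.9600
R₀ = 0.0000 + 150.3710 + 100.4080 + 40.8630 + 31.5700 + 14.8500 + 6.9600 = 345.0220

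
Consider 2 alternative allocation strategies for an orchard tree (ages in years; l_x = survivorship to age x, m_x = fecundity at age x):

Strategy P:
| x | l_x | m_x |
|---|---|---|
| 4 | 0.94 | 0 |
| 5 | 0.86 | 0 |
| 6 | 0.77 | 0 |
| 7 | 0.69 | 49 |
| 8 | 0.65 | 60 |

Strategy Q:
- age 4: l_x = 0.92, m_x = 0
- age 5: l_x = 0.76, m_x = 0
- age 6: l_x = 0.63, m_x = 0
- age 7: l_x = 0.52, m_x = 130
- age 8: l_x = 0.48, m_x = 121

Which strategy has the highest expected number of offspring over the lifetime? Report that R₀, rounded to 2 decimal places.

125.68

Strategy P: R₀ = 0.94×0 + 0.86×0 + 0.77×0 + 0.69×49 + 0.65×60 = 72.8100
Strategy Q: R₀ = 0.92×0 + 0.76×0 + 0.63×0 + 0.52×130 + 0.48×121 = 125.6800
Highest R₀: strategy Q with 125.6800.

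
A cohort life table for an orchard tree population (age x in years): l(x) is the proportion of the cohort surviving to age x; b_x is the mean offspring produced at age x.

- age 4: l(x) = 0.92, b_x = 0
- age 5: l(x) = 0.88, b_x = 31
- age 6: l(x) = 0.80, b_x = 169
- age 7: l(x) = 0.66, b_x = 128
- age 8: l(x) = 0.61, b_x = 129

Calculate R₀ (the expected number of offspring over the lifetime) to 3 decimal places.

R₀ = Σ l(x) b_x:
  age 4: 0.92 × 0 = 0.0000
  age 5: 0.88 × 31 = 27.2800
  age 6: 0.80 × 169 = 135.2000
  age 7: 0.66 × 128 = 84.4800
  age 8: 0.61 × 129 = 78.6900
R₀ = 0.0000 + 27.2800 + 135.2000 + 84.4800 + 78.6900 = 325.6500

325.650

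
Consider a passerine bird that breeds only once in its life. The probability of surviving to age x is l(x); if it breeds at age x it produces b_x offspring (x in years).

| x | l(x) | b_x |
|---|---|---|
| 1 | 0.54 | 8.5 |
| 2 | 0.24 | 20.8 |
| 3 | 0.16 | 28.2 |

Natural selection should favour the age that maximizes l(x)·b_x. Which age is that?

2

Expected offspring if breeding at age x = l(x) × b_x:
  age 1: 0.54 × 8.5 = 4.590
  age 2: 0.24 × 20.8 = 4.992
  age 3: 0.16 × 28.2 = 4.512
Maximum at age 2 (4.992).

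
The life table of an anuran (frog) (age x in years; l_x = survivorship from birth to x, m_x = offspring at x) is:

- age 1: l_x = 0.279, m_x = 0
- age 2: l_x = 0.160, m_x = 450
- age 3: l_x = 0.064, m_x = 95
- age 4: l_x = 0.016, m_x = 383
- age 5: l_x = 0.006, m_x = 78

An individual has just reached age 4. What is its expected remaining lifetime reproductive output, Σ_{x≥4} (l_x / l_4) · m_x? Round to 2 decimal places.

412.25

l_4 = 0.016. Conditional survival from age 4 to x is l_x / l_4.
  x=4: (0.016/0.016) × 383 = 383.0000
  x=5: (0.006/0.016) × 78 = 29.2500
Sum = 383.0000 + 29.2500 = 412.2500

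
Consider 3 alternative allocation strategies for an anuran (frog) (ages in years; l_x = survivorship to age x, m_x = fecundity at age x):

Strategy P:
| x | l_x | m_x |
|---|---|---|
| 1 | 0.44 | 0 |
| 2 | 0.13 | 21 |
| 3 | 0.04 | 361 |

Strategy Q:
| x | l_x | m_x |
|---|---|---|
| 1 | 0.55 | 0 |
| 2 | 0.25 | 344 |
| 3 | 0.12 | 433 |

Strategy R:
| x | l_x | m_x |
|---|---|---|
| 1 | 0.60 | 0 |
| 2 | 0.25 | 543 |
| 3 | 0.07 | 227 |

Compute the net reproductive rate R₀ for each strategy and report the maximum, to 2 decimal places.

151.64

Strategy P: R₀ = 0.44×0 + 0.13×21 + 0.04×361 = 17.1700
Strategy Q: R₀ = 0.55×0 + 0.25×344 + 0.12×433 = 137.9600
Strategy R: R₀ = 0.60×0 + 0.25×543 + 0.07×227 = 151.6400
Highest R₀: strategy R with 151.6400.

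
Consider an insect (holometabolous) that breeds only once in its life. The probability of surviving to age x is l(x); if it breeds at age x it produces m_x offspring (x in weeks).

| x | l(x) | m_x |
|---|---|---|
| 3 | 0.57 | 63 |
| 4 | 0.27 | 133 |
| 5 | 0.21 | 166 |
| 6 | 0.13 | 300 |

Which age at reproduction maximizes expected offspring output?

6

Expected offspring if breeding at age x = l(x) × m_x:
  age 3: 0.57 × 63 = 35.910
  age 4: 0.27 × 133 = 35.910
  age 5: 0.21 × 166 = 34.860
  age 6: 0.13 × 300 = 39.000
Maximum at age 6 (39.000).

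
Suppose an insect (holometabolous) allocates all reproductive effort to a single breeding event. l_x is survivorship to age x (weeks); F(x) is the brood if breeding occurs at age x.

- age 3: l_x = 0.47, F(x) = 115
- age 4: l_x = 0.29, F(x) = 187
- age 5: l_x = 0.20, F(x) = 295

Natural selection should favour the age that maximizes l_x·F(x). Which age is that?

5

Expected offspring if breeding at age x = l_x × F(x):
  age 3: 0.47 × 115 = 54.050
  age 4: 0.29 × 187 = 54.230
  age 5: 0.20 × 295 = 59.000
Maximum at age 5 (59.000).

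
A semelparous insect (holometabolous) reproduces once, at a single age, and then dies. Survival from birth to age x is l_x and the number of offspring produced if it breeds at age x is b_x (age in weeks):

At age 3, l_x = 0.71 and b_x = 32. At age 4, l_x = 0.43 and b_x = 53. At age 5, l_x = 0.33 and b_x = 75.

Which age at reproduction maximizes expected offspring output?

Expected offspring if breeding at age x = l_x × b_x:
  age 3: 0.71 × 32 = 22.720
  age 4: 0.43 × 53 = 22.790
  age 5: 0.33 × 75 = 24.750
Maximum at age 5 (24.750).

5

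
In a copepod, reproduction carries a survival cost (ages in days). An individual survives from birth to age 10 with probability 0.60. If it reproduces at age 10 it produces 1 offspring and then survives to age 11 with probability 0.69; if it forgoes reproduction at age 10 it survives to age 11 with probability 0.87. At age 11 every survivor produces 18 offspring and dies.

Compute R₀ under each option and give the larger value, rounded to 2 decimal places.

9.40

breed at age 10: R₀ = 0.60 × (1 + 0.69 × 18) = 0.60 × 13.4200 = 8.0520
delay to age 11: R₀ = 0.60 × (0.87 × 18) = 0.60 × 15.6600 = 9.3960
Higher: delay to age 11 (9.3960).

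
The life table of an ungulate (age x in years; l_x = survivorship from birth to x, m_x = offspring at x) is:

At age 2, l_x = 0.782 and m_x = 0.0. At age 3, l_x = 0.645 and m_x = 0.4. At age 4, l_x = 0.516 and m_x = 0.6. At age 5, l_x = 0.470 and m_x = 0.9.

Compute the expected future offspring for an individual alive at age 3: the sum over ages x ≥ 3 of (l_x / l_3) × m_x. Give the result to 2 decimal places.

l_3 = 0.645. Conditional survival from age 3 to x is l_x / l_3.
  x=3: (0.645/0.645) × 0.4 = 0.4000
  x=4: (0.516/0.645) × 0.6 = 0.4800
  x=5: (0.470/0.645) × 0.9 = 0.6558
Sum = 0.4000 + 0.4800 + 0.6558 = 1.5358

1.54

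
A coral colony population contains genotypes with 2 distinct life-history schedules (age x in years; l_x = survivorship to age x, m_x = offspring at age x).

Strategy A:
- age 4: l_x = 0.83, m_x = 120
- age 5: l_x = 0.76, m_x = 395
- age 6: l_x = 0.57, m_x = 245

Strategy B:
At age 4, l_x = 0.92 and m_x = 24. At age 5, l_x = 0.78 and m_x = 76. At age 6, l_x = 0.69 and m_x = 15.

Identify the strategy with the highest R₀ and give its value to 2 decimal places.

539.45

Strategy A: R₀ = 0.83×120 + 0.76×395 + 0.57×245 = 539.4500
Strategy B: R₀ = 0.92×24 + 0.78×76 + 0.69×15 = 91.7100
Highest R₀: strategy A with 539.4500.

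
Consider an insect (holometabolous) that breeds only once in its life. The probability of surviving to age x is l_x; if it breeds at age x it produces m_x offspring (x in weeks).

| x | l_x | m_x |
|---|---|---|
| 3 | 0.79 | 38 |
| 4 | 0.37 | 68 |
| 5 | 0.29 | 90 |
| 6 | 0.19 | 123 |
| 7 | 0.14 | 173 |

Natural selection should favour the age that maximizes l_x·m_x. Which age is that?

Expected offspring if breeding at age x = l_x × m_x:
  age 3: 0.79 × 38 = 30.020
  age 4: 0.37 × 68 = 25.160
  age 5: 0.29 × 90 = 26.100
  age 6: 0.19 × 123 = 23.370
  age 7: 0.14 × 173 = 24.220
Maximum at age 3 (30.020).

3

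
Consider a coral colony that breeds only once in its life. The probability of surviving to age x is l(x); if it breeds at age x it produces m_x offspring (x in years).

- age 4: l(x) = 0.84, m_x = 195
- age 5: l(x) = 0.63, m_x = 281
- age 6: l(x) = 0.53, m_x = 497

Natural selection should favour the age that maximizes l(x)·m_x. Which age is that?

Expected offspring if breeding at age x = l(x) × m_x:
  age 4: 0.84 × 195 = 163.800
  age 5: 0.63 × 281 = 177.030
  age 6: 0.53 × 497 = 263.410
Maximum at age 6 (263.410).

6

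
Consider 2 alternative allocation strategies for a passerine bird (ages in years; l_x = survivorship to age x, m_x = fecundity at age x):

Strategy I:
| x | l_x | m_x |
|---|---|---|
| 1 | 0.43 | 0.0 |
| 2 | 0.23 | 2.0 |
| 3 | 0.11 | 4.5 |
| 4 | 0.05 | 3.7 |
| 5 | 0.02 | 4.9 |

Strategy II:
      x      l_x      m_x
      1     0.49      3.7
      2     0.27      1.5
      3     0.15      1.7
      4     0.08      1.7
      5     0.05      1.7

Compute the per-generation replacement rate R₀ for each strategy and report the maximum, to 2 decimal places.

Strategy I: R₀ = 0.43×0.0 + 0.23×2.0 + 0.11×4.5 + 0.05×3.7 + 0.02×4.9 = 1.2380
Strategy II: R₀ = 0.49×3.7 + 0.27×1.5 + 0.15×1.7 + 0.08×1.7 + 0.05×1.7 = 2.6940
Highest R₀: strategy II with 2.6940.

2.69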